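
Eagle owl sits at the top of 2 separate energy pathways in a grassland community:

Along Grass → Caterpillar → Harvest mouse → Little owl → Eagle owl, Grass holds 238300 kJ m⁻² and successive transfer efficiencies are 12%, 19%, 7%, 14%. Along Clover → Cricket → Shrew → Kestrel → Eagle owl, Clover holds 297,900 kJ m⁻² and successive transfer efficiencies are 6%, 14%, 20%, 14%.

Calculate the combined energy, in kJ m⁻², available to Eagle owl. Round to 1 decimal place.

Via Grass: 238300 × 0.12 × 0.19 × 0.07 × 0.14 = 53.245752 kJ m⁻²
Via Clover: 297900 × 0.06 × 0.14 × 0.2 × 0.14 = 70.06608 kJ m⁻²
Total at Eagle owl: 53.245752 + 70.06608 = 123.311832 kJ m⁻²

123.3 kJ m⁻²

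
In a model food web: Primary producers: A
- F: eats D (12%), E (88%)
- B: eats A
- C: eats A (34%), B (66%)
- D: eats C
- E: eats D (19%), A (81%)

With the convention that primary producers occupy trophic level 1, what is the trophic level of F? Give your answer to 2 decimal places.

3.64

B: 1 + 1 = 2
C: 1 + (0.34×1 + 0.66×2) = 2.66
D: 1 + 2.66 = 3.66
E: 1 + (0.19×3.66 + 0.81×1) = 2.5054
F: 1 + (0.12×3.66 + 0.88×2.5054) = 3.643952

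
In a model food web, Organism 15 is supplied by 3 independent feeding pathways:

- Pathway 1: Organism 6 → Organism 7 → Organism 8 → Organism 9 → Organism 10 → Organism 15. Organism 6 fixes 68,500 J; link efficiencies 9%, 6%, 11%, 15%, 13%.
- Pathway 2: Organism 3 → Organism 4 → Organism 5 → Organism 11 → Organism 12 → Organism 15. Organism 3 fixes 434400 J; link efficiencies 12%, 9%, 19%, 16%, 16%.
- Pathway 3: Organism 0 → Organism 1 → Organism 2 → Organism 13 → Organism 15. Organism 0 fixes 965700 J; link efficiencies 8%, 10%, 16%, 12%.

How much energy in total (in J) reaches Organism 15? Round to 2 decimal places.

171.94 J

Pathway 1: 68500 × 0.09 × 0.06 × 0.11 × 0.15 × 0.13 = 0.7934355 J
Pathway 2: 434400 × 0.12 × 0.09 × 0.19 × 0.16 × 0.16 = 22.81955328 J
Pathway 3: 965700 × 0.08 × 0.1 × 0.16 × 0.12 = 148.33152 J
Total at Organism 15: 0.7934355 + 22.81955328 + 148.33152 = 171.94450878 J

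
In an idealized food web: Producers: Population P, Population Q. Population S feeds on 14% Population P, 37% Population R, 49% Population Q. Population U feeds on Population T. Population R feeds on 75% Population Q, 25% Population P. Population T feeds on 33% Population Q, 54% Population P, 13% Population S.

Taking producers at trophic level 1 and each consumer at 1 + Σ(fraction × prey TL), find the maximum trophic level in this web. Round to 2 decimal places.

3.18

Population R: 1 + (0.75×1 + 0.25×1) = 2
Population S: 1 + (0.14×1 + 0.37×2 + 0.49×1) = 2.37
Population T: 1 + (0.33×1 + 0.54×1 + 0.13×2.37) = 2.1781
Population U: 1 + 2.1781 = 3.1781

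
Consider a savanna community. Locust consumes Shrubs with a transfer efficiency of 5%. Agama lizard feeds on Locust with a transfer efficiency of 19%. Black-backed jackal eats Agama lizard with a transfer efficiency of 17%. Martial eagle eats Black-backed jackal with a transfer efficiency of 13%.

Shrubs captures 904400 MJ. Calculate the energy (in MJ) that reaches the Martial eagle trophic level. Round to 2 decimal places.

189.88 MJ

Locust: 904400 × 0.05 = 45220 MJ
Agama lizard: 45220 × 0.19 = 8591.8 MJ
Black-backed jackal: 8591.8 × 0.17 = 1460.606 MJ
Martial eagle: 1460.606 × 0.13 = 189.87878 MJ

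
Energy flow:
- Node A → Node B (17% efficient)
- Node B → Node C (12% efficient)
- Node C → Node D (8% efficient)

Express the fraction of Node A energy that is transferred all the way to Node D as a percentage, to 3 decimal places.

0.163%

Product of link efficiencies: 0.17 × 0.12 × 0.08 = 0.001632
As a percentage: 0.001632 × 100 = 0.163%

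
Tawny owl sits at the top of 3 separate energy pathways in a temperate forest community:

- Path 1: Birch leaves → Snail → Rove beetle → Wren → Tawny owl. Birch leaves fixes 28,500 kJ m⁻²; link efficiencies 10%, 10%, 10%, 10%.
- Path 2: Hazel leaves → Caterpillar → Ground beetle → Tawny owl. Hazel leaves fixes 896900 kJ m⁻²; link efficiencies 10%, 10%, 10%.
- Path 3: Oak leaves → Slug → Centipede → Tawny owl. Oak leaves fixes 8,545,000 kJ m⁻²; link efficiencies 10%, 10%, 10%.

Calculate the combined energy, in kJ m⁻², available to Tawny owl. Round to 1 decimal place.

Path 1: 28500 × 0.1 × 0.1 × 0.1 × 0.1 = 2.85 kJ m⁻²
Path 2: 896900 × 0.1 × 0.1 × 0.1 = 896.9 kJ m⁻²
Path 3: 8545000 × 0.1 × 0.1 × 0.1 = 8545 kJ m⁻²
Total at Tawny owl: 2.85 + 896.9 + 8545 = 9444.75 kJ m⁻²

9444.8 kJ m⁻²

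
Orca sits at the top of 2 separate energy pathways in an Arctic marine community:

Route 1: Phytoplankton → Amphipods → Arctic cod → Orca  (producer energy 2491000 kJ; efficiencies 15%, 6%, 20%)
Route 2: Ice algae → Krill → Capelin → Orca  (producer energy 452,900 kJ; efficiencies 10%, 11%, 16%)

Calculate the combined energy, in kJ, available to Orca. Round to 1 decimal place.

5280.9 kJ

Route 1: 2491000 × 0.15 × 0.06 × 0.2 = 4483.8 kJ
Route 2: 452900 × 0.1 × 0.11 × 0.16 = 797.104 kJ
Total at Orca: 4483.8 + 797.104 = 5280.904 kJ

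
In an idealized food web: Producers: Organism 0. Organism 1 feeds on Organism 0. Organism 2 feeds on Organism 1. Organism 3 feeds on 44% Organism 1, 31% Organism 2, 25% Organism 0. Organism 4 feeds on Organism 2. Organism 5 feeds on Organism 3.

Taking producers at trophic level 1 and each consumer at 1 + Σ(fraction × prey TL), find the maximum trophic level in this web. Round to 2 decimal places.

Organism 1: 1 + 1 = 2
Organism 2: 1 + 2 = 3
Organism 3: 1 + (0.44×2 + 0.31×3 + 0.25×1) = 3.06
Organism 4: 1 + 3 = 4
Organism 5: 1 + 3.06 = 4.06

4.06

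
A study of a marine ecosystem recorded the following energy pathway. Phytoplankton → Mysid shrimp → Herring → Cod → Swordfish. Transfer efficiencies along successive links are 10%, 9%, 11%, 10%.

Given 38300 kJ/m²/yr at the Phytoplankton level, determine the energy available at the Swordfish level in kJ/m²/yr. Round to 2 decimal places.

3.79 kJ/m²/yr

Mysid shrimp: 38300 × 0.1 = 3830 kJ/m²/yr
Herring: 3830 × 0.09 = 344.7 kJ/m²/yr
Cod: 344.7 × 0.11 = 37.917 kJ/m²/yr
Swordfish: 37.917 × 0.1 = 3.7917 kJ/m²/yr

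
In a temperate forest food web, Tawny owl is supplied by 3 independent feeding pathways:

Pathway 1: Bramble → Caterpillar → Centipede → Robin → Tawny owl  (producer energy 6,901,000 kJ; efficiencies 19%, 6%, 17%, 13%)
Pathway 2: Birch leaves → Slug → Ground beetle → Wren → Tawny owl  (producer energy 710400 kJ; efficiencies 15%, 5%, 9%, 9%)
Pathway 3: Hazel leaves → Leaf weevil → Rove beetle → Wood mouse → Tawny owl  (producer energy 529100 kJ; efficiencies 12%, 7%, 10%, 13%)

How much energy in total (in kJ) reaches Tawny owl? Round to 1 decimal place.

1839.6 kJ

Pathway 1: 6901000 × 0.19 × 0.06 × 0.17 × 0.13 = 1738.63794 kJ
Pathway 2: 710400 × 0.15 × 0.05 × 0.09 × 0.09 = 43.1568 kJ
Pathway 3: 529100 × 0.12 × 0.07 × 0.1 × 0.13 = 57.77772 kJ
Total at Tawny owl: 1738.63794 + 43.1568 + 57.77772 = 1839.57246 kJ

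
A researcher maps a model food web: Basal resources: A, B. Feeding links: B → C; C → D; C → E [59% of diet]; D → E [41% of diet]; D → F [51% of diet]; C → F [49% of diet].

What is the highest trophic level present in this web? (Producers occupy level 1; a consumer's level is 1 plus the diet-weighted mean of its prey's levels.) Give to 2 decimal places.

3.51

C: 1 + 1 = 2
D: 1 + 2 = 3
E: 1 + (0.59×2 + 0.41×3) = 3.41
F: 1 + (0.51×3 + 0.49×2) = 3.51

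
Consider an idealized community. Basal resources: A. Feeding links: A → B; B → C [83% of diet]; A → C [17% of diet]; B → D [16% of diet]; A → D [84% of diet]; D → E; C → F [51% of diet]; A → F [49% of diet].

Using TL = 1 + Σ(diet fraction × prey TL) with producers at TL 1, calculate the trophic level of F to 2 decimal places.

2.93

B: 1 + 1 = 2
C: 1 + (0.83×2 + 0.17×1) = 2.83
D: 1 + (0.16×2 + 0.84×1) = 2.16
E: 1 + 2.16 = 3.16
F: 1 + (0.51×2.83 + 0.49×1) = 2.9333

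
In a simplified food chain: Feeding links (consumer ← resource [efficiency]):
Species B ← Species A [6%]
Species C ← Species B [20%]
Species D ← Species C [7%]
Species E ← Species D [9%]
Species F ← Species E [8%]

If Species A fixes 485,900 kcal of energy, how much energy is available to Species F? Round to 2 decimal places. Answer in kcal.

2.94 kcal

Species B: 485900 × 0.06 = 29154 kcal
Species C: 29154 × 0.2 = 5830.8 kcal
Species D: 5830.8 × 0.07 = 408.156 kcal
Species E: 408.156 × 0.09 = 36.73404 kcal
Species F: 36.73404 × 0.08 = 2.9387232 kcal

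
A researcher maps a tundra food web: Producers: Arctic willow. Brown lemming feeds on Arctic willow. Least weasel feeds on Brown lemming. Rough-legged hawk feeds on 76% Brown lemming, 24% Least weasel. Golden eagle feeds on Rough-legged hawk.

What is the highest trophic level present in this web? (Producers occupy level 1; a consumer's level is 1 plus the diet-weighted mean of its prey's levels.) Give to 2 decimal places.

4.24

Brown lemming: 1 + 1 = 2
Least weasel: 1 + 2 = 3
Rough-legged hawk: 1 + (0.76×2 + 0.24×3) = 3.24
Golden eagle: 1 + 3.24 = 4.24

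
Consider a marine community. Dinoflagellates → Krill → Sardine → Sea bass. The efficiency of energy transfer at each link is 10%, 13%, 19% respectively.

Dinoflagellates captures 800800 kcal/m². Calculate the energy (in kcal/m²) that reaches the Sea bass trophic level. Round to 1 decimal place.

1978.0 kcal/m²

Krill: 800800 × 0.1 = 80080 kcal/m²
Sardine: 80080 × 0.13 = 10410.4 kcal/m²
Sea bass: 10410.4 × 0.19 = 1977.976 kcal/m²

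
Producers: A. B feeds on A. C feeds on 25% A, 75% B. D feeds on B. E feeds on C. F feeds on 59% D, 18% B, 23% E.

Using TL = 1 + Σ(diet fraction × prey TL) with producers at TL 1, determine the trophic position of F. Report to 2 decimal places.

3.99

B: 1 + 1 = 2
C: 1 + (0.25×1 + 0.75×2) = 2.75
D: 1 + 2 = 3
E: 1 + 2.75 = 3.75
F: 1 + (0.59×3 + 0.18×2 + 0.23×3.75) = 3.9925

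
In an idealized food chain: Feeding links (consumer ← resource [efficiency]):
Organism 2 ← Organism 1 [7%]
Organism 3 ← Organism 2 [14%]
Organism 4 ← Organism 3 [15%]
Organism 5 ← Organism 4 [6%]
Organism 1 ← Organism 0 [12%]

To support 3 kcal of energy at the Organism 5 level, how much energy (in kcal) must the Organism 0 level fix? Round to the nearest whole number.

283447 kcal

Cumulative transfer efficiency: 0.12 × 0.07 × 0.14 × 0.15 × 0.06 = 0.000010584
Organism 0 energy = 3 / 0.000010584 = 283447 kcal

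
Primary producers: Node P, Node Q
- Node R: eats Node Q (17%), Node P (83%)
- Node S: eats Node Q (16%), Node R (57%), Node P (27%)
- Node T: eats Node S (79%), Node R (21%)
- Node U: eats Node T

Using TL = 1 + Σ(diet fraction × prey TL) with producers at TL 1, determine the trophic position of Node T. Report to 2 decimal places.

3.45

Node R: 1 + (0.17×1 + 0.83×1) = 2
Node S: 1 + (0.16×1 + 0.57×2 + 0.27×1) = 2.57
Node T: 1 + (0.79×2.57 + 0.21×2) = 3.4503
Node U: 1 + 3.4503 = 4.4503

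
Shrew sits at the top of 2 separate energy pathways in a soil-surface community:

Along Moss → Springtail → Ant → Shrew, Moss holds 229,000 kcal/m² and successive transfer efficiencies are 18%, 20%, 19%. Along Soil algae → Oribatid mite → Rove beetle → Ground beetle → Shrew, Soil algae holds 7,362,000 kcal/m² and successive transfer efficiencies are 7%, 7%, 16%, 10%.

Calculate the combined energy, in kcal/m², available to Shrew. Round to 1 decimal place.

Via Moss: 229000 × 0.18 × 0.2 × 0.19 = 1566.36 kcal/m²
Via Soil algae: 7362000 × 0.07 × 0.07 × 0.16 × 0.1 = 577.1808 kcal/m²
Total at Shrew: 1566.36 + 577.1808 = 2143.5408 kcal/m²

2143.5 kcal/m²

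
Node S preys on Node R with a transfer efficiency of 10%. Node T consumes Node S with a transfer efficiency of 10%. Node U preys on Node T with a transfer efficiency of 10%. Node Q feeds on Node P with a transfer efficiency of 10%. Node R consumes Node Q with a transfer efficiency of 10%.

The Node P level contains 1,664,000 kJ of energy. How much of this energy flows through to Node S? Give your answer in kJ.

Node Q: 1664000 × 0.1 = 166400 kJ
Node R: 166400 × 0.1 = 16640 kJ
Node S: 16640 × 0.1 = 1664 kJ

1664 kJ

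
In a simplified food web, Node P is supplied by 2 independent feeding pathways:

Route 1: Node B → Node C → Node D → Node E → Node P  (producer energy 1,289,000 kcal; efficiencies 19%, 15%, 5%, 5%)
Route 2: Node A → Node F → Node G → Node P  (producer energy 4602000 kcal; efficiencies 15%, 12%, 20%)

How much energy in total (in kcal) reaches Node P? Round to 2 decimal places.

Route 1: 1289000 × 0.19 × 0.15 × 0.05 × 0.05 = 91.84125 kcal
Route 2: 4602000 × 0.15 × 0.12 × 0.2 = 16567.2 kcal
Total at Node P: 91.84125 + 16567.2 = 16659.04125 kcal

16659.04 kcal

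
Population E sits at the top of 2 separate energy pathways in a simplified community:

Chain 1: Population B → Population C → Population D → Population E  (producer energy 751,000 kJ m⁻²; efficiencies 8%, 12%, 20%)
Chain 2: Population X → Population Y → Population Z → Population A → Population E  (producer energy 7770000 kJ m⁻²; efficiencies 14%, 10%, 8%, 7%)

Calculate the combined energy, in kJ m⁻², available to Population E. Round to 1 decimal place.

2051.1 kJ m⁻²

Chain 1: 751000 × 0.08 × 0.12 × 0.2 = 1441.92 kJ m⁻²
Chain 2: 7770000 × 0.14 × 0.1 × 0.08 × 0.07 = 609.168 kJ m⁻²
Total at Population E: 1441.92 + 609.168 = 2051.088 kJ m⁻²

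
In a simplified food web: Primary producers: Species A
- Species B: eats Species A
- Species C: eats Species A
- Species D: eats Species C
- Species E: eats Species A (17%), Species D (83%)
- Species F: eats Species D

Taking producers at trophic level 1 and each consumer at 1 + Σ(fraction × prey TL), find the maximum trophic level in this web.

Species B: 1 + 1 = 2
Species C: 1 + 1 = 2
Species D: 1 + 2 = 3
Species E: 1 + (0.17×1 + 0.83×3) = 3.66
Species F: 1 + 3 = 4

4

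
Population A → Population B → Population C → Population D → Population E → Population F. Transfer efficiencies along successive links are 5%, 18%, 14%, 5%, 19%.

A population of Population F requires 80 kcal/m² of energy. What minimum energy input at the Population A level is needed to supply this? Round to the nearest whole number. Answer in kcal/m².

Cumulative transfer efficiency: 0.05 × 0.18 × 0.14 × 0.05 × 0.19 = 0.00001197
Population A energy = 80 / 0.00001197 = 6683375 kcal/m²

6683375 kcal/m²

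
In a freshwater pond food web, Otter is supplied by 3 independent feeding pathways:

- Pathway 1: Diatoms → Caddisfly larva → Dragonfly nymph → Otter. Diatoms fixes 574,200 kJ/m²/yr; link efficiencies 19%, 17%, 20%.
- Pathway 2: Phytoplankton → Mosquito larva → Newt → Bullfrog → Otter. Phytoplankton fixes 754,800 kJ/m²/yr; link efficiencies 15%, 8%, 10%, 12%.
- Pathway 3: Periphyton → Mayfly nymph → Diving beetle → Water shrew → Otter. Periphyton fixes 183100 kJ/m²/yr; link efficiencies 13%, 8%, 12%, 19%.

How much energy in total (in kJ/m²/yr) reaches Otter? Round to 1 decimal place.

3861.4 kJ/m²/yr

Pathway 1: 574200 × 0.19 × 0.17 × 0.2 = 3709.332 kJ/m²/yr
Pathway 2: 754800 × 0.15 × 0.08 × 0.1 × 0.12 = 108.6912 kJ/m²/yr
Pathway 3: 183100 × 0.13 × 0.08 × 0.12 × 0.19 = 43.416672 kJ/m²/yr
Total at Otter: 3709.332 + 108.6912 + 43.416672 = 3861.439872 kJ/m²/yr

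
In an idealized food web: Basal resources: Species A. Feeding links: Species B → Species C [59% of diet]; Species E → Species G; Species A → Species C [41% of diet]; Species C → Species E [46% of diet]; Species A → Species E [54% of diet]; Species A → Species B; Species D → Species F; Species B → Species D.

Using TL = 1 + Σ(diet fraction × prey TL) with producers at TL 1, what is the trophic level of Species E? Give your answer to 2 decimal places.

Species B: 1 + 1 = 2
Species C: 1 + (0.41×1 + 0.59×2) = 2.59
Species D: 1 + 2 = 3
Species E: 1 + (0.46×2.59 + 0.54×1) = 2.7314
Species F: 1 + 3 = 4
Species G: 1 + 2.7314 = 3.7314

2.73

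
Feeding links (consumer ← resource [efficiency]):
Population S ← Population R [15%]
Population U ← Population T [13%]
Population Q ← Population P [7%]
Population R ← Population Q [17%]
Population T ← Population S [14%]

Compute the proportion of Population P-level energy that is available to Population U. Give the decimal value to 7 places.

Product of link efficiencies: 0.07 × 0.17 × 0.15 × 0.14 × 0.13 = 0.000032487

0.0000325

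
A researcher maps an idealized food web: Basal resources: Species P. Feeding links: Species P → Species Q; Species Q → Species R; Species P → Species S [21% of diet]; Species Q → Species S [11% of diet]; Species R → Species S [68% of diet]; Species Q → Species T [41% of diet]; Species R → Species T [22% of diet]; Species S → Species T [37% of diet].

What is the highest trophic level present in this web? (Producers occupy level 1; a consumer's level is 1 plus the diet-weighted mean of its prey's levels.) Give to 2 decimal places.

3.76

Species Q: 1 + 1 = 2
Species R: 1 + 2 = 3
Species S: 1 + (0.21×1 + 0.11×2 + 0.68×3) = 3.47
Species T: 1 + (0.41×2 + 0.22×3 + 0.37×3.47) = 3.7639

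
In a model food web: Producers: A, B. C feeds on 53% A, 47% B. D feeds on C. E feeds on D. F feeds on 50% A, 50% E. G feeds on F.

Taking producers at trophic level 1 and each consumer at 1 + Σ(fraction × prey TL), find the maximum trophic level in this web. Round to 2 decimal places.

C: 1 + (0.53×1 + 0.47×1) = 2
D: 1 + 2 = 3
E: 1 + 3 = 4
F: 1 + (0.5×1 + 0.5×4) = 3.5
G: 1 + 3.5 = 4.5

4.50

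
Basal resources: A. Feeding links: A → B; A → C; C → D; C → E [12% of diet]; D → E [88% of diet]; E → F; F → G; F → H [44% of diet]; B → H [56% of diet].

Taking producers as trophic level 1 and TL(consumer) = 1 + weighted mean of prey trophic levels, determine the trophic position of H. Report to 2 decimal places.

4.27

B: 1 + 1 = 2
C: 1 + 1 = 2
D: 1 + 2 = 3
E: 1 + (0.12×2 + 0.88×3) = 3.88
F: 1 + 3.88 = 4.88
G: 1 + 4.88 = 5.88
H: 1 + (0.44×4.88 + 0.56×2) = 4.2672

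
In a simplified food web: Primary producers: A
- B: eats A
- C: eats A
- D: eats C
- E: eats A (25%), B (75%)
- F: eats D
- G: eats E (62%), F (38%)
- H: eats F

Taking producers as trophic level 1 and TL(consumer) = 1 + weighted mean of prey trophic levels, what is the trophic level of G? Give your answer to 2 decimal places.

B: 1 + 1 = 2
C: 1 + 1 = 2
D: 1 + 2 = 3
E: 1 + (0.25×1 + 0.75×2) = 2.75
F: 1 + 3 = 4
G: 1 + (0.62×2.75 + 0.38×4) = 4.225
H: 1 + 4 = 5

4.23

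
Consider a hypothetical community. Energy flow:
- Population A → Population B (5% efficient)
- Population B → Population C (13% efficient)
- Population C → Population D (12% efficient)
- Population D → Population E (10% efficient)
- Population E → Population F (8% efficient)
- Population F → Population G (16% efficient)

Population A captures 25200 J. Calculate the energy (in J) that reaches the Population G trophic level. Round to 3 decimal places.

0.025 J

Population B: 25200 × 0.05 = 1260 J
Population C: 1260 × 0.13 = 163.8 J
Population D: 163.8 × 0.12 = 19.656 J
Population E: 19.656 × 0.1 = 1.9656 J
Population F: 1.9656 × 0.08 = 0.157248 J
Population G: 0.157248 × 0.16 = 0.02515968 J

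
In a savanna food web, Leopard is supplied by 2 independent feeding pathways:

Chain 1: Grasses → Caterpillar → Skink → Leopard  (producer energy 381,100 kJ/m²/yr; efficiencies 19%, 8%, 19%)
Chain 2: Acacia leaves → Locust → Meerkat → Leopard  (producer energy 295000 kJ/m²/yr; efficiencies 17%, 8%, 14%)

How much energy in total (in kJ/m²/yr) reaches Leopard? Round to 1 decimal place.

1662.3 kJ/m²/yr

Chain 1: 381100 × 0.19 × 0.08 × 0.19 = 1100.6168 kJ/m²/yr
Chain 2: 295000 × 0.17 × 0.08 × 0.14 = 561.68 kJ/m²/yr
Total at Leopard: 1100.6168 + 561.68 = 1662.2968 kJ/m²/yr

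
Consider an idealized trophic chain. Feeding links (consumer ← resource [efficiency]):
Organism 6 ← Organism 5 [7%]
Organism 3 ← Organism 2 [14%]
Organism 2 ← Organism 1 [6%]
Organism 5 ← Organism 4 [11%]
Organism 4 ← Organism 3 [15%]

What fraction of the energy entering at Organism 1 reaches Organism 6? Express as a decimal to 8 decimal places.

0.00000970

Product of link efficiencies: 0.06 × 0.14 × 0.15 × 0.11 × 0.07 = 0.000009702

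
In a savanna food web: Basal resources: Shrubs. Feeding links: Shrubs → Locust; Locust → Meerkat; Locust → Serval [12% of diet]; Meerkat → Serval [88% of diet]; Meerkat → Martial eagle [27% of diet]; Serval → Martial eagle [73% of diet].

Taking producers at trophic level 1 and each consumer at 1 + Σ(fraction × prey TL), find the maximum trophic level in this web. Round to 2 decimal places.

4.64

Locust: 1 + 1 = 2
Meerkat: 1 + 2 = 3
Serval: 1 + (0.12×2 + 0.88×3) = 3.88
Martial eagle: 1 + (0.27×3 + 0.73×3.88) = 4.6424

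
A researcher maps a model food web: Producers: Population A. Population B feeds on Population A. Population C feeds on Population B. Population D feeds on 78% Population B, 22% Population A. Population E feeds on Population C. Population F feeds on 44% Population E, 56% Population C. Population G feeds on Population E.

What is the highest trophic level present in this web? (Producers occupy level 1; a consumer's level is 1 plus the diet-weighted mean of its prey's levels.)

Population B: 1 + 1 = 2
Population C: 1 + 2 = 3
Population D: 1 + (0.78×2 + 0.22×1) = 2.78
Population E: 1 + 3 = 4
Population F: 1 + (0.44×4 + 0.56×3) = 4.44
Population G: 1 + 4 = 5

5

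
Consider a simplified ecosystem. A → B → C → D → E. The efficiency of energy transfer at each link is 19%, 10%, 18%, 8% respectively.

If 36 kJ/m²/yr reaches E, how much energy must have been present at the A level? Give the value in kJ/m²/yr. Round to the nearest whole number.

Cumulative transfer efficiency: 0.19 × 0.1 × 0.18 × 0.08 = 0.0002736
A energy = 36 / 0.0002736 = 131579 kJ/m²/yr

131579 kJ/m²/yr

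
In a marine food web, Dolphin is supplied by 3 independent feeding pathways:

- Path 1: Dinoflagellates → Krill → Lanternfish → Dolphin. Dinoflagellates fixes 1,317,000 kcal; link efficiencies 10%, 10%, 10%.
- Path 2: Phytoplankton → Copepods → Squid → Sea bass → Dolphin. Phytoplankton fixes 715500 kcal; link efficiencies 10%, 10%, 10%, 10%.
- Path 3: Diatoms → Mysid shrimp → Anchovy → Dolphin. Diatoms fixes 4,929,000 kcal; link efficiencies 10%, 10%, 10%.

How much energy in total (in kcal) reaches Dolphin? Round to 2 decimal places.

6317.55 kcal

Path 1: 1317000 × 0.1 × 0.1 × 0.1 = 1317 kcal
Path 2: 715500 × 0.1 × 0.1 × 0.1 × 0.1 = 71.55 kcal
Path 3: 4929000 × 0.1 × 0.1 × 0.1 = 4929 kcal
Total at Dolphin: 1317 + 71.55 + 4929 = 6317.55 kcal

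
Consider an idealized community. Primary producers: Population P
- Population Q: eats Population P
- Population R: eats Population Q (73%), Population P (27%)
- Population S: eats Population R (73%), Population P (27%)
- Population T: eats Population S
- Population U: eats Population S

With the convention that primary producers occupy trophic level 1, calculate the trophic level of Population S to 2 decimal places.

Population Q: 1 + 1 = 2
Population R: 1 + (0.73×2 + 0.27×1) = 2.73
Population S: 1 + (0.73×2.73 + 0.27×1) = 3.2629
Population T: 1 + 3.2629 = 4.2629
Population U: 1 + 3.2629 = 4.2629

3.26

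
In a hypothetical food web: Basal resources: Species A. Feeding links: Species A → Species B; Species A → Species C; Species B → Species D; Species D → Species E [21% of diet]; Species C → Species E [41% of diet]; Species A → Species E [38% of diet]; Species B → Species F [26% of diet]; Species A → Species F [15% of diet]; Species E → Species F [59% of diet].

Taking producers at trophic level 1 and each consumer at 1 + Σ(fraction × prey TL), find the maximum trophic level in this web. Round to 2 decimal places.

3.34

Species B: 1 + 1 = 2
Species C: 1 + 1 = 2
Species D: 1 + 2 = 3
Species E: 1 + (0.21×3 + 0.41×2 + 0.38×1) = 2.83
Species F: 1 + (0.26×2 + 0.15×1 + 0.59×2.83) = 3.3397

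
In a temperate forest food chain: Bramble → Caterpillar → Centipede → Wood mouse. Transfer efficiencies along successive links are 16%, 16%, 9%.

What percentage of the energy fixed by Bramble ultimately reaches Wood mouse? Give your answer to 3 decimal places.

Product of link efficiencies: 0.16 × 0.16 × 0.09 = 0.002304
As a percentage: 0.002304 × 100 = 0.230%

0.230%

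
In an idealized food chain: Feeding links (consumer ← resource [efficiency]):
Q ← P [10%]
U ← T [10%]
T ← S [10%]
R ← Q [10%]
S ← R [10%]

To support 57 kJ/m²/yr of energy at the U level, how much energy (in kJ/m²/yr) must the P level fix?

Cumulative transfer efficiency: 0.1 × 0.1 × 0.1 × 0.1 × 0.1 = 0.00001
P energy = 57 / 0.00001 = 5700000 kJ/m²/yr

5700000 kJ/m²/yr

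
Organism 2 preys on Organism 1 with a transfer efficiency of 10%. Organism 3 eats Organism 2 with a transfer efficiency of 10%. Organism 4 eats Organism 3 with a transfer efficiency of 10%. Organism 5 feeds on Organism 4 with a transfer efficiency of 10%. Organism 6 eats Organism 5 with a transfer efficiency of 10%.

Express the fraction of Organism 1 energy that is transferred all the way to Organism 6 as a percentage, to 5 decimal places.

0.00100%

Product of link efficiencies: 0.1 × 0.1 × 0.1 × 0.1 × 0.1 = 0.00001
As a percentage: 0.00001 × 100 = 0.00100%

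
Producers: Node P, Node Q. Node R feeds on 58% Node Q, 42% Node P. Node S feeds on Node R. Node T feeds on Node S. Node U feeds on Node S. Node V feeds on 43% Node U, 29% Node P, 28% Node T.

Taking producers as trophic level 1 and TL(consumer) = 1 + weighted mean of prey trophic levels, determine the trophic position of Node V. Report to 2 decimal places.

4.13

Node R: 1 + (0.58×1 + 0.42×1) = 2
Node S: 1 + 2 = 3
Node T: 1 + 3 = 4
Node U: 1 + 3 = 4
Node V: 1 + (0.43×4 + 0.29×1 + 0.28×4) = 4.13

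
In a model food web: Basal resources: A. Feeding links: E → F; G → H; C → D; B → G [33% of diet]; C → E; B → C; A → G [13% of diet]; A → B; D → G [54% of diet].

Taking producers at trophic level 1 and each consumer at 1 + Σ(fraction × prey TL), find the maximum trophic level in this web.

5

B: 1 + 1 = 2
C: 1 + 2 = 3
D: 1 + 3 = 4
E: 1 + 3 = 4
F: 1 + 4 = 5
G: 1 + (0.54×4 + 0.33×2 + 0.13×1) = 3.95
H: 1 + 3.95 = 4.95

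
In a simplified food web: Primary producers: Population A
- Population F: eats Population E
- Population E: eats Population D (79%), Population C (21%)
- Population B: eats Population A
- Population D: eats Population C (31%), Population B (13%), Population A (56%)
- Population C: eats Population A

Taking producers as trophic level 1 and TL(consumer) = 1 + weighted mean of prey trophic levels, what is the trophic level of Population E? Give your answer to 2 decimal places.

Population B: 1 + 1 = 2
Population C: 1 + 1 = 2
Population D: 1 + (0.31×2 + 0.13×2 + 0.56×1) = 2.44
Population E: 1 + (0.79×2.44 + 0.21×2) = 3.3476
Population F: 1 + 3.3476 = 4.3476

3.35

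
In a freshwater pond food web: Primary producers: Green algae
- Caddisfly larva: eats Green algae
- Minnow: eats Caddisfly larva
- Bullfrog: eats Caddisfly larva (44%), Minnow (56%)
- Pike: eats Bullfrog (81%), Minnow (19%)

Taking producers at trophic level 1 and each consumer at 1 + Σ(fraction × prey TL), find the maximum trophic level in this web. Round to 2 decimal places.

Caddisfly larva: 1 + 1 = 2
Minnow: 1 + 2 = 3
Bullfrog: 1 + (0.44×2 + 0.56×3) = 3.56
Pike: 1 + (0.81×3.56 + 0.19×3) = 4.4536

4.45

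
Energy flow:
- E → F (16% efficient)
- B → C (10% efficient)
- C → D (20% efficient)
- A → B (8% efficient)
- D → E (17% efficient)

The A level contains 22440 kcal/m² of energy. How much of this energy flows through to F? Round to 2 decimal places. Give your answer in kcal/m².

0.98 kcal/m²

B: 22440 × 0.08 = 1795.2 kcal/m²
C: 1795.2 × 0.1 = 179.52 kcal/m²
D: 179.52 × 0.2 = 35.904 kcal/m²
E: 35.904 × 0.17 = 6.10368 kcal/m²
F: 6.10368 × 0.16 = 0.9765888 kcal/m²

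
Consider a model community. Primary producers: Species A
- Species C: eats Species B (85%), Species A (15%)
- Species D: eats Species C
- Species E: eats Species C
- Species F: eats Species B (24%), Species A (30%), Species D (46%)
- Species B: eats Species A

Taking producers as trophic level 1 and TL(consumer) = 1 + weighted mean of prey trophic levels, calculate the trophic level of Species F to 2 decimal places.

3.55

Species B: 1 + 1 = 2
Species C: 1 + (0.85×2 + 0.15×1) = 2.85
Species D: 1 + 2.85 = 3.85
Species E: 1 + 2.85 = 3.85
Species F: 1 + (0.24×2 + 0.3×1 + 0.46×3.85) = 3.551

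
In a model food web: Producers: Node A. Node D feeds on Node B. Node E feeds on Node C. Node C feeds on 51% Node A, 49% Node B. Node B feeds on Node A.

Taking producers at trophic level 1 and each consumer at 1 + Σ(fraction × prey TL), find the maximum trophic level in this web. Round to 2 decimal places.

Node B: 1 + 1 = 2
Node C: 1 + (0.51×1 + 0.49×2) = 2.49
Node D: 1 + 2 = 3
Node E: 1 + 2.49 = 3.49

3.49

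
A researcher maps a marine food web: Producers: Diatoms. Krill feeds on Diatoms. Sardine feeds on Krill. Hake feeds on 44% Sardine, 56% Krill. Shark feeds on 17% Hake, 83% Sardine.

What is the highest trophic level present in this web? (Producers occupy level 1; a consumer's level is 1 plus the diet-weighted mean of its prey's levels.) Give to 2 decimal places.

Krill: 1 + 1 = 2
Sardine: 1 + 2 = 3
Hake: 1 + (0.44×3 + 0.56×2) = 3.44
Shark: 1 + (0.17×3.44 + 0.83×3) = 4.0748

4.07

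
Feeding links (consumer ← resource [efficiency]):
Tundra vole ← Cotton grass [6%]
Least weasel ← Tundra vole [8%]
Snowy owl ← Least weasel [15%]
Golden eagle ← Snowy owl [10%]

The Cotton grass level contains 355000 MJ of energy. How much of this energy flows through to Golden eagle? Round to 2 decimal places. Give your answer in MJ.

Tundra vole: 355000 × 0.06 = 21300 MJ
Least weasel: 21300 × 0.08 = 1704 MJ
Snowy owl: 1704 × 0.15 = 255.6 MJ
Golden eagle: 255.6 × 0.1 = 25.56 MJ

25.56 MJ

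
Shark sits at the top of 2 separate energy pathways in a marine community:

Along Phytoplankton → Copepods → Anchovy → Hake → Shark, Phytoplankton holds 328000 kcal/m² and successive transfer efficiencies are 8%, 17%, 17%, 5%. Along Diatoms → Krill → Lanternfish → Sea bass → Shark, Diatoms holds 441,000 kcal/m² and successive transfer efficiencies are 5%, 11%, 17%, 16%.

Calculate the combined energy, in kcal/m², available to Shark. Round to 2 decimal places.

Via Phytoplankton: 328000 × 0.08 × 0.17 × 0.17 × 0.05 = 37.9168 kcal/m²
Via Diatoms: 441000 × 0.05 × 0.11 × 0.17 × 0.16 = 65.9736 kcal/m²
Total at Shark: 37.9168 + 65.9736 = 103.8904 kcal/m²

103.89 kcal/m²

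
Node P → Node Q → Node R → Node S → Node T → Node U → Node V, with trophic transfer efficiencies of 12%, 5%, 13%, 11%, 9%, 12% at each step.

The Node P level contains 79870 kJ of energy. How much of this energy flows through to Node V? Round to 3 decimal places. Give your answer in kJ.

0.074 kJ

Node Q: 79870 × 0.12 = 9584.4 kJ
Node R: 9584.4 × 0.05 = 479.22 kJ
Node S: 479.22 × 0.13 = 62.2986 kJ
Node T: 62.2986 × 0.11 = 6.852846 kJ
Node U: 6.852846 × 0.09 = 0.61675614 kJ
Node V: 0.61675614 × 0.12 = 0.0740107368 kJ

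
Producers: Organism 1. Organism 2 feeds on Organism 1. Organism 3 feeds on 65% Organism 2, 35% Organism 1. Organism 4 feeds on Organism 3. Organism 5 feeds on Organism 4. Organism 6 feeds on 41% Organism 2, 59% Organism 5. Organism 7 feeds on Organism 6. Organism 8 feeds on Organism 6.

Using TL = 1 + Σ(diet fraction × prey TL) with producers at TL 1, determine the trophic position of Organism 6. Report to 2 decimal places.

Organism 2: 1 + 1 = 2
Organism 3: 1 + (0.65×2 + 0.35×1) = 2.65
Organism 4: 1 + 2.65 = 3.65
Organism 5: 1 + 3.65 = 4.65
Organism 6: 1 + (0.41×2 + 0.59×4.65) = 4.5635
Organism 7: 1 + 4.5635 = 5.5635
Organism 8: 1 + 4.5635 = 5.5635

4.56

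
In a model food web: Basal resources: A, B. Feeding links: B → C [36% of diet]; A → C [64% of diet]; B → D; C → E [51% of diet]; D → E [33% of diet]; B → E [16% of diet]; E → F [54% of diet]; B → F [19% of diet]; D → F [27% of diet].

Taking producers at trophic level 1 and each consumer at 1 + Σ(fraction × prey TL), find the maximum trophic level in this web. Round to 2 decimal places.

3.26

C: 1 + (0.36×1 + 0.64×1) = 2
D: 1 + 1 = 2
E: 1 + (0.51×2 + 0.33×2 + 0.16×1) = 2.84
F: 1 + (0.54×2.84 + 0.19×1 + 0.27×2) = 3.2636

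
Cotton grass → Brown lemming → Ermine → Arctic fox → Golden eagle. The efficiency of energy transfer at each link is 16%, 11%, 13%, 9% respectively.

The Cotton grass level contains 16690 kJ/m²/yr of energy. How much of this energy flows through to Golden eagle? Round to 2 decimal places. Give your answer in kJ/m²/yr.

3.44 kJ/m²/yr

Brown lemming: 16690 × 0.16 = 2670.4 kJ/m²/yr
Ermine: 2670.4 × 0.11 = 293.744 kJ/m²/yr
Arctic fox: 293.744 × 0.13 = 38.18672 kJ/m²/yr
Golden eagle: 38.18672 × 0.09 = 3.4368048 kJ/m²/yr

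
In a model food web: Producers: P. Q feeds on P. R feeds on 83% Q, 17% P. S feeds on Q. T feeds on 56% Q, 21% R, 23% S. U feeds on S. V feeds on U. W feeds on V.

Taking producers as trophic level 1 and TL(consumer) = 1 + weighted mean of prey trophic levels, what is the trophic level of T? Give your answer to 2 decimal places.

Q: 1 + 1 = 2
R: 1 + (0.83×2 + 0.17×1) = 2.83
S: 1 + 2 = 3
T: 1 + (0.56×2 + 0.21×2.83 + 0.23×3) = 3.4043
U: 1 + 3 = 4
V: 1 + 4 = 5
W: 1 + 5 = 6

3.40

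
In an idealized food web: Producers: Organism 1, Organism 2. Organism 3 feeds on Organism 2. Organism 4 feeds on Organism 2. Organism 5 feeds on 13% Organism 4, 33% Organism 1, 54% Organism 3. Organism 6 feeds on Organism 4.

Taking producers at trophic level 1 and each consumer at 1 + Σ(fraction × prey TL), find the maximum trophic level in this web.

3

Organism 3: 1 + 1 = 2
Organism 4: 1 + 1 = 2
Organism 5: 1 + (0.13×2 + 0.33×1 + 0.54×2) = 2.67
Organism 6: 1 + 2 = 3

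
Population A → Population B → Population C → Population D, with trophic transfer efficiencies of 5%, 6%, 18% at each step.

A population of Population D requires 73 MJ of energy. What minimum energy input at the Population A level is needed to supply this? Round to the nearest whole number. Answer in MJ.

135185 MJ

Cumulative transfer efficiency: 0.05 × 0.06 × 0.18 = 0.00054
Population A energy = 73 / 0.00054 = 135185 MJ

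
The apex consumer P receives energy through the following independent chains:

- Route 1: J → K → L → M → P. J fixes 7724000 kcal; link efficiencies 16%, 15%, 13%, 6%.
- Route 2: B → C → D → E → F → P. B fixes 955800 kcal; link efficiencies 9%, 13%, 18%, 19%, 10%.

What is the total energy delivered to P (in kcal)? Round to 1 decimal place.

Route 1: 7724000 × 0.16 × 0.15 × 0.13 × 0.06 = 1445.9328 kcal
Route 2: 955800 × 0.09 × 0.13 × 0.18 × 0.19 × 0.1 = 38.2453812 kcal
Total at P: 1445.9328 + 38.2453812 = 1484.1781812 kcal

1484.2 kcal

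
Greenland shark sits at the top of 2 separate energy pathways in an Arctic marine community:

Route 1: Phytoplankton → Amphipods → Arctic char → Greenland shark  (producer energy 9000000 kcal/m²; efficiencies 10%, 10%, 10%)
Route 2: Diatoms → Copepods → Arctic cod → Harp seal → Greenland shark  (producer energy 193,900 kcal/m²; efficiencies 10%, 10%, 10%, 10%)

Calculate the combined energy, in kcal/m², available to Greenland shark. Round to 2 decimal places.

9019.39 kcal/m²

Route 1: 9000000 × 0.1 × 0.1 × 0.1 = 9000 kcal/m²
Route 2: 193900 × 0.1 × 0.1 × 0.1 × 0.1 = 19.39 kcal/m²
Total at Greenland shark: 9000 + 19.39 = 9019.39 kcal/m²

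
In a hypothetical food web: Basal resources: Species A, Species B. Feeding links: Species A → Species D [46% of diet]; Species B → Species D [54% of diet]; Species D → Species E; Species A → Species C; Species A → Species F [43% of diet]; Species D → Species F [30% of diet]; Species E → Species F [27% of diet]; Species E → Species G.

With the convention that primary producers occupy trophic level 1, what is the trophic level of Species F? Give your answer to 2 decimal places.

Species C: 1 + 1 = 2
Species D: 1 + (0.46×1 + 0.54×1) = 2
Species E: 1 + 2 = 3
Species F: 1 + (0.27×3 + 0.43×1 + 0.3×2) = 2.84
Species G: 1 + 3 = 4

2.84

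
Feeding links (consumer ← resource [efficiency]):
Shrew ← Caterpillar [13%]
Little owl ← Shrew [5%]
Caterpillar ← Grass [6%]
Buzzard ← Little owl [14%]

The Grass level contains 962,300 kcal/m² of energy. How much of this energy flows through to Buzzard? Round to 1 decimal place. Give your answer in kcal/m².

Caterpillar: 962300 × 0.06 = 57738 kcal/m²
Shrew: 57738 × 0.13 = 7505.94 kcal/m²
Little owl: 7505.94 × 0.05 = 375.297 kcal/m²
Buzzard: 375.297 × 0.14 = 52.54158 kcal/m²

52.5 kcal/m²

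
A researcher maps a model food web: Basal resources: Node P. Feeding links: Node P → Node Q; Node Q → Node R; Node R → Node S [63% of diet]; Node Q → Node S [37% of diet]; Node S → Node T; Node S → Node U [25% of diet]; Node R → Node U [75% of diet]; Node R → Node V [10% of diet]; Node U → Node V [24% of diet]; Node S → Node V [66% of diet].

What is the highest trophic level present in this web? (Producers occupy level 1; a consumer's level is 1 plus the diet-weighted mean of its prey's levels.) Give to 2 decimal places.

Node Q: 1 + 1 = 2
Node R: 1 + 2 = 3
Node S: 1 + (0.63×3 + 0.37×2) = 3.63
Node T: 1 + 3.63 = 4.63
Node U: 1 + (0.25×3.63 + 0.75×3) = 4.1575
Node V: 1 + (0.1×3 + 0.24×4.1575 + 0.66×3.63) = 4.6936

4.69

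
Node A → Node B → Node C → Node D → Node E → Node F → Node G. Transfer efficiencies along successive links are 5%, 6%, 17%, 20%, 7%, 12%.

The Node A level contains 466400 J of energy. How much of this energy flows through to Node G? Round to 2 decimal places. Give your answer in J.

Node B: 466400 × 0.05 = 23320 J
Node C: 23320 × 0.06 = 1399.2 J
Node D: 1399.2 × 0.17 = 237.864 J
Node E: 237.864 × 0.2 = 47.5728 J
Node F: 47.5728 × 0.07 = 3.330096 J
Node G: 3.330096 × 0.12 = 0.39961152 J

0.40 J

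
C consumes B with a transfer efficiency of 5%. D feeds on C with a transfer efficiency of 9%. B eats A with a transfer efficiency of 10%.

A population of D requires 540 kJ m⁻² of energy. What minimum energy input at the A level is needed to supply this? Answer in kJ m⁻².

1200000 kJ m⁻²

Cumulative transfer efficiency: 0.1 × 0.05 × 0.09 = 0.00045
A energy = 540 / 0.00045 = 1200000 kJ m⁻²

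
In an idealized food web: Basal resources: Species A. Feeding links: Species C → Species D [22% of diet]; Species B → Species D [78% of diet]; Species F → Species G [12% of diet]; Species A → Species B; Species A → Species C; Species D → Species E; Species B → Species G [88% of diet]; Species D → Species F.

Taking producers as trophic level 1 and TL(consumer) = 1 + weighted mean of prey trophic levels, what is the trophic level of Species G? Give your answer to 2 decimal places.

3.24

Species B: 1 + 1 = 2
Species C: 1 + 1 = 2
Species D: 1 + (0.78×2 + 0.22×2) = 3
Species E: 1 + 3 = 4
Species F: 1 + 3 = 4
Species G: 1 + (0.88×2 + 0.12×4) = 3.24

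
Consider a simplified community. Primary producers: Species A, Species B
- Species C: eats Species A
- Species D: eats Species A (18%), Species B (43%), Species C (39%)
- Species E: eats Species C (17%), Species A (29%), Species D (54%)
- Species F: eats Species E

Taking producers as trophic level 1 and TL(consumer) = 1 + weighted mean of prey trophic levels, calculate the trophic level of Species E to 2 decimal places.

Species C: 1 + 1 = 2
Species D: 1 + (0.18×1 + 0.43×1 + 0.39×2) = 2.39
Species E: 1 + (0.17×2 + 0.29×1 + 0.54×2.39) = 2.9206
Species F: 1 + 2.9206 = 3.9206

2.92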